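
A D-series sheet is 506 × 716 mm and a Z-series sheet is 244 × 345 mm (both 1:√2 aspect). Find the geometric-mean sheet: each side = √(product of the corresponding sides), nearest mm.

351 × 497 mm

Short side: √(506 · 244) = √123464 ≈ 351.4 → 351 mm
Long side: √(716 · 345) = √247020 ≈ 497.0 → 497 mm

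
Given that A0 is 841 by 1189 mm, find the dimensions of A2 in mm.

A1: ⌊1189/2⌋ × 841 = 594 × 841 mm
A2: ⌊841/2⌋ × 594 = 420 × 594 mm

420 × 594 mm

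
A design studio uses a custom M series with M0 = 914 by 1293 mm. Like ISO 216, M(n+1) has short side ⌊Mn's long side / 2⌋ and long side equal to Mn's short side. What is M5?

M1 = 646 × 914 mm (from M0 by 1 halving).
M2: ⌊914/2⌋ × 646 = 457 × 646 mm
M3: ⌊646/2⌋ × 457 = 323 × 457 mm
M4: ⌊457/2⌋ × 323 = 228 × 323 mm
M5: ⌊323/2⌋ × 228 = 161 × 228 mm

161 × 228 mm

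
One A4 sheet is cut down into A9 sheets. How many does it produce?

Each ISO step halves the sheet: 1 × A4 → 2 × A5 → 4 × A6 → 8 × A7 → …
From A4 to A9 is 5 halving steps: 2^5 = 32.

32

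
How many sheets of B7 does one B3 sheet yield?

Each ISO step halves the sheet: 1 × B3 → 2 × B4 → 4 × B5 → 8 × B6 → …
From B3 to B7 is 4 halving steps: 2^4 = 16.

16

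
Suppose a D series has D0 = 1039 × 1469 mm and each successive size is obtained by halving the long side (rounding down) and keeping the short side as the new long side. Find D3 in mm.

367 × 519 mm

D1: ⌊1469/2⌋ × 1039 = 734 × 1039 mm
D2: ⌊1039/2⌋ × 734 = 519 × 734 mm
D3: ⌊734/2⌋ × 519 = 367 × 519 mm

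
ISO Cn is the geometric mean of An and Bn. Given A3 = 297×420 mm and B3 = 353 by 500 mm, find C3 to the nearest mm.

Short side: √(297 · 353) = √104841 ≈ 323.8 → 324 mm
Long side: √(420 · 500) = √210000 ≈ 458.3 → 458 mm

324 × 458 mm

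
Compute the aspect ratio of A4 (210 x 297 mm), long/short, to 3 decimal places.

297 / 210 = 1.414
Matches √2 ≈ 1.414 — the ISO 216 defining ratio.

1.414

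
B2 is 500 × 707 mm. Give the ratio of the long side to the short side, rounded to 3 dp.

707 / 500 = 1.414
Matches √2 ≈ 1.414 — the ISO 216 defining ratio.

1.414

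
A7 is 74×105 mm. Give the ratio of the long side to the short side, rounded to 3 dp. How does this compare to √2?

1.419

105 / 74 = 1.419
ISO 216 targets √2 ≈ 1.414; the +0.005 deviation is from mm rounding.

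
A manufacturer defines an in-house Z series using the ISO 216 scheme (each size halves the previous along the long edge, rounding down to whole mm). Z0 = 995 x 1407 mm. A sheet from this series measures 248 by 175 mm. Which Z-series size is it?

Z5

Z0: 995 × 1407 mm
Z1: 703 × 995 mm
Z2: 497 × 703 mm
Z3: 351 × 497 mm
Z4: 248 × 351 mm
Z5: 175 × 248 mm
Z6: 124 × 175 mm
→ matches Z5.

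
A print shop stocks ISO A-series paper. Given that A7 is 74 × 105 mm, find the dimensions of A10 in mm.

A8: ⌊105/2⌋ × 74 = 52 × 74 mm
A9: ⌊74/2⌋ × 52 = 37 × 52 mm
A10: ⌊52/2⌋ × 37 = 26 × 37 mm

26 × 37 mm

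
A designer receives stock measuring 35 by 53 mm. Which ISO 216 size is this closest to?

Aspect ratio 53/35 ≈ 1.514 (ISO target is √2 ≈ 1.414).
In the A-series (A0 area = 1 m²): A9 = 37 × 52 mm.
Off by 3 mm total — nearest standard size.

A9 (37 × 52 mm)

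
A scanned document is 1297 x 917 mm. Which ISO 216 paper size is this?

Aspect ratio 1297/917 ≈ 1.414 — close to the ISO √2 ≈ 1.414.
In the C-series (envelope sizes, between A and B): C0 = 917 × 1297 mm.

C0 (917 × 1297 mm)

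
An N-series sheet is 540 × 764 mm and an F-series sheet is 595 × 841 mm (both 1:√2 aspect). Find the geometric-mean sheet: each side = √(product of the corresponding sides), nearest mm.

567 × 802 mm

Short side: √(540 · 595) = √321300 ≈ 566.8 → 567 mm
Long side: √(764 · 841) = √642524 ≈ 801.6 → 802 mm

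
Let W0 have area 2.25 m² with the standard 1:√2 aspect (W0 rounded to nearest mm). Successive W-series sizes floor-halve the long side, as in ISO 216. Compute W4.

315 × 446 mm

Let W0's short side be w mm. w · w√2 = 2.25 m² = 2,250,000 mm², so w ≈ 1261.3 mm and w√2 ≈ 1783.8 mm → W0 = 1261 × 1784 mm.
W1: ⌊1784/2⌋ × 1261 = 892 × 1261 mm
W2: ⌊1261/2⌋ × 892 = 630 × 892 mm
W3: ⌊892/2⌋ × 630 = 446 × 630 mm
W4: ⌊630/2⌋ × 446 = 315 × 446 mm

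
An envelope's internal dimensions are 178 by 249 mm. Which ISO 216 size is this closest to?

Aspect ratio 249/178 ≈ 1.399 (ISO target is √2 ≈ 1.414).
In the B-series (B0 = 1000 × 1414 mm): B5 = 176 × 250 mm.
Off by 3 mm total — nearest standard size.

B5 (176 × 250 mm)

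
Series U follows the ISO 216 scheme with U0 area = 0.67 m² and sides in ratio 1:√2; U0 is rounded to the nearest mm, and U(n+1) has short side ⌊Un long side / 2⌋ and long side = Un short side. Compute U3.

Let U0's short side be w mm. w · w√2 = 0.67 m² = 670,000 mm², so w ≈ 688.3 mm and w√2 ≈ 973.4 mm → U0 = 688 × 973 mm.
U1: ⌊973/2⌋ × 688 = 486 × 688 mm
U2: ⌊688/2⌋ × 486 = 344 × 486 mm
U3: ⌊486/2⌋ × 344 = 243 × 344 mm

243 × 344 mm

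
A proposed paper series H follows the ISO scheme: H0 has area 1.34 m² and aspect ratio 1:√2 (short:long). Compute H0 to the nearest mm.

Let the short side be w mm. Then w · w√2 = 1.34 m² = 1,340,000 mm².
w² = 1,340,000/√2, so w ≈ 973.4 mm; long side = w√2 ≈ 1376.6 mm.

973 × 1377 mm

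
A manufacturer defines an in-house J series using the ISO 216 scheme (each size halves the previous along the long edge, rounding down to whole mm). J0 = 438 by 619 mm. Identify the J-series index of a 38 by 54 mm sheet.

J0: 438 × 619 mm
J1: 309 × 438 mm
J2: 219 × 309 mm
J3: 154 × 219 mm
J4: 109 × 154 mm
J5: 77 × 109 mm
J6: 54 × 77 mm
J7: 38 × 54 mm
J8: 27 × 38 mm
→ matches J7.

J7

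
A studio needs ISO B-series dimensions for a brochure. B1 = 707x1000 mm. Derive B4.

250 × 353 mm

B2: ⌊1000/2⌋ × 707 = 500 × 707 mm
B3: ⌊707/2⌋ × 500 = 353 × 500 mm
B4: ⌊500/2⌋ × 353 = 250 × 353 mm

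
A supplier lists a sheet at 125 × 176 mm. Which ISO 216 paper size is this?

B6 (125 × 176 mm)

Aspect ratio 176/125 ≈ 1.408 — close to the ISO √2 ≈ 1.414.
In the B-series (B0 = 1000 × 1414 mm): B6 = 125 × 176 mm.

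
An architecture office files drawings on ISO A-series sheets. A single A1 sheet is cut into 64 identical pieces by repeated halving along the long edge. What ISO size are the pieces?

A7

64 = 2^6, so 6 halving steps.
A1 → A2 → … → A7 after 6 steps.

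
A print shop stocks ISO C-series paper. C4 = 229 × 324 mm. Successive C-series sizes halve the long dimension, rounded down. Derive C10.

C5: ⌊324/2⌋ × 229 = 162 × 229 mm
C6: ⌊229/2⌋ × 162 = 114 × 162 mm
C7: ⌊162/2⌋ × 114 = 81 × 114 mm
C8: ⌊114/2⌋ × 81 = 57 × 81 mm
C9: ⌊81/2⌋ × 57 = 40 × 57 mm
C10: ⌊57/2⌋ × 40 = 28 × 40 mm

28 × 40 mm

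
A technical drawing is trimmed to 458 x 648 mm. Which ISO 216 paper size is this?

Aspect ratio 648/458 ≈ 1.415 — close to the ISO √2 ≈ 1.414.
In the C-series (envelope sizes, between A and B): C2 = 458 × 648 mm.

C2 (458 × 648 mm)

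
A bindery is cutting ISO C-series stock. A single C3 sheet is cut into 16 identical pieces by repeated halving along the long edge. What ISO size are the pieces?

16 = 2^4, so 4 halving steps.
C3 → C4 → … → C7 after 4 steps.

C7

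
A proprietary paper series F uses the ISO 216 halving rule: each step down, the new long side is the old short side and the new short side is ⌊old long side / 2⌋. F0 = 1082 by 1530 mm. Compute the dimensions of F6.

135 × 191 mm

F1: ⌊1530/2⌋ × 1082 = 765 × 1082 mm
F2: ⌊1082/2⌋ × 765 = 541 × 765 mm
F3: ⌊765/2⌋ × 541 = 382 × 541 mm
F4: ⌊541/2⌋ × 382 = 270 × 382 mm
F5: ⌊382/2⌋ × 270 = 191 × 270 mm
F6: ⌊270/2⌋ × 191 = 135 × 191 mm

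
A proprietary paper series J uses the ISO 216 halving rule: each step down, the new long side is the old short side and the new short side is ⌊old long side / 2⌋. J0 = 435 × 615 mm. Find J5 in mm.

J1: ⌊615/2⌋ × 435 = 307 × 435 mm
J2: ⌊435/2⌋ × 307 = 217 × 307 mm
J3: ⌊307/2⌋ × 217 = 153 × 217 mm
J4: ⌊217/2⌋ × 153 = 108 × 153 mm
J5: ⌊153/2⌋ × 108 = 76 × 108 mm

76 × 108 mm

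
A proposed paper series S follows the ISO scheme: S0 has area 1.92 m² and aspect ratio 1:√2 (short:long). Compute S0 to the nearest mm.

1165 × 1648 mm

Let the short side be w mm. Then w · w√2 = 1.92 m² = 1,920,000 mm².
w² = 1,920,000/√2, so w ≈ 1165.2 mm; long side = w√2 ≈ 1647.8 mm.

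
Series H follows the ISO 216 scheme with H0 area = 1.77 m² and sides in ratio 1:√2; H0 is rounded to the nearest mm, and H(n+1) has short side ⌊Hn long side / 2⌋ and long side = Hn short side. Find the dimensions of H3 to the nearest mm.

Let H0's short side be w mm. w · w√2 = 1.77 m² = 1,770,000 mm², so w ≈ 1118.7 mm and w√2 ≈ 1582.1 mm → H0 = 1119 × 1582 mm.
H1: ⌊1582/2⌋ × 1119 = 791 × 1119 mm
H2: ⌊1119/2⌋ × 791 = 559 × 791 mm
H3: ⌊791/2⌋ × 559 = 395 × 559 mm

395 × 559 mm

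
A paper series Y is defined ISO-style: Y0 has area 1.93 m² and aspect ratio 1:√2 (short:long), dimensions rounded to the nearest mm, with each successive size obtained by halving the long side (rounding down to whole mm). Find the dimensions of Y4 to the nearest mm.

Let Y0's short side be w mm. w · w√2 = 1.93 m² = 1,930,000 mm², so w ≈ 1168.2 mm and w√2 ≈ 1652.1 mm → Y0 = 1168 × 1652 mm.
Y1: ⌊1652/2⌋ × 1168 = 826 × 1168 mm
Y2: ⌊1168/2⌋ × 826 = 584 × 826 mm
Y3: ⌊826/2⌋ × 584 = 413 × 584 mm
Y4: ⌊584/2⌋ × 413 = 292 × 413 mm

292 × 413 mm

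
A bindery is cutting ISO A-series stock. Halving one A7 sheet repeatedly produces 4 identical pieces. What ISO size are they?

A9

4 = 2^2, so 2 halving steps.
A7 → A8 → … → A9 after 2 steps.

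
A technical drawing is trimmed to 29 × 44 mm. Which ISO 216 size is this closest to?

Aspect ratio 44/29 ≈ 1.517 (ISO target is √2 ≈ 1.414).
In the B-series (B0 = 1000 × 1414 mm): B10 = 31 × 44 mm.
Off by 2 mm total — nearest standard size.

B10 (31 × 44 mm)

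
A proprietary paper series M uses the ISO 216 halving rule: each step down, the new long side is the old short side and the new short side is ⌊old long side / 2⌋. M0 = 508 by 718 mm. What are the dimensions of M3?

M1: ⌊718/2⌋ × 508 = 359 × 508 mm
M2: ⌊508/2⌋ × 359 = 254 × 359 mm
M3: ⌊359/2⌋ × 254 = 179 × 254 mm

179 × 254 mm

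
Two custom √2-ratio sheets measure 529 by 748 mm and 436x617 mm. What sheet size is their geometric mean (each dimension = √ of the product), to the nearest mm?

480 × 679 mm

Short side: √(529 · 436) = √230644 ≈ 480.3 → 480 mm
Long side: √(748 · 617) = √461516 ≈ 679.3 → 679 mm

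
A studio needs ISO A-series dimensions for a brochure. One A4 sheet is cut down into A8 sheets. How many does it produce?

16

Each ISO step halves the sheet: 1 × A4 → 2 × A5 → 4 × A6 → 8 × A7 → …
From A4 to A8 is 4 halving steps: 2^4 = 16.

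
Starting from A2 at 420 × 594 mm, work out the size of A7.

74 × 105 mm

A3: ⌊594/2⌋ × 420 = 297 × 420 mm
A4: ⌊420/2⌋ × 297 = 210 × 297 mm
A5: ⌊297/2⌋ × 210 = 148 × 210 mm
A6: ⌊210/2⌋ × 148 = 105 × 148 mm
A7: ⌊148/2⌋ × 105 = 74 × 105 mm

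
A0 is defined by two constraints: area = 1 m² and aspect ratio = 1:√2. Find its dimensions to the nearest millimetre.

841 × 1189 mm

Let the short side be w mm. Then the long side is w√2 and w · w√2 = 10⁶ mm².
w² = 10⁶/√2, so w = 1000 / 2^(1/4) ≈ 840.9 mm; long side = 1000 · 2^(1/4) ≈ 1189.2 mm.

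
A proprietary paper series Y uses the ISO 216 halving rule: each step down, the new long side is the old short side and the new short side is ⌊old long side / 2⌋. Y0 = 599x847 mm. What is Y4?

Y1: ⌊847/2⌋ × 599 = 423 × 599 mm
Y2: ⌊599/2⌋ × 423 = 299 × 423 mm
Y3: ⌊423/2⌋ × 299 = 211 × 299 mm
Y4: ⌊299/2⌋ × 211 = 149 × 211 mm

149 × 211 mm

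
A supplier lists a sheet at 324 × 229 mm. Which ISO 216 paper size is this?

Aspect ratio 324/229 ≈ 1.415 — close to the ISO √2 ≈ 1.414.
In the C-series (envelope sizes, between A and B): C4 = 229 × 324 mm.

C4 (229 × 324 mm)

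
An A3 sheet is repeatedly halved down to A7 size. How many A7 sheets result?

Each ISO step halves the sheet: 1 × A3 → 2 × A4 → 4 × A5 → 8 × A6 → …
From A3 to A7 is 4 halving steps: 2^4 = 16.

16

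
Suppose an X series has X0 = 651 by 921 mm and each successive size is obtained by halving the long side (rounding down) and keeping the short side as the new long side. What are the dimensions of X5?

115 × 162 mm

X1: ⌊921/2⌋ × 651 = 460 × 651 mm
X2: ⌊651/2⌋ × 460 = 325 × 460 mm
X3: ⌊460/2⌋ × 325 = 230 × 325 mm
X4: ⌊325/2⌋ × 230 = 162 × 230 mm
X5: ⌊230/2⌋ × 162 = 115 × 162 mm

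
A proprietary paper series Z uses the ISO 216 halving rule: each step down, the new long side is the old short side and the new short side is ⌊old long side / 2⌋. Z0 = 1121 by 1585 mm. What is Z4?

Z1 = 792 × 1121 mm (from Z0 by 1 halving).
Z2: ⌊1121/2⌋ × 792 = 560 × 792 mm
Z3: ⌊792/2⌋ × 560 = 396 × 560 mm
Z4: ⌊560/2⌋ × 396 = 280 × 396 mm

280 × 396 mm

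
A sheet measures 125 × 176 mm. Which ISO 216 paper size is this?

B6 (125 × 176 mm)

Aspect ratio 176/125 ≈ 1.408 — close to the ISO √2 ≈ 1.414.
In the B-series (B0 = 1000 × 1414 mm): B6 = 125 × 176 mm.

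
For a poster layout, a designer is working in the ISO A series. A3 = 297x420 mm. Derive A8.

52 × 74 mm

A4: ⌊420/2⌋ × 297 = 210 × 297 mm
A5: ⌊297/2⌋ × 210 = 148 × 210 mm
A6: ⌊210/2⌋ × 148 = 105 × 148 mm
A7: ⌊148/2⌋ × 105 = 74 × 105 mm
A8: ⌊105/2⌋ × 74 = 52 × 74 mm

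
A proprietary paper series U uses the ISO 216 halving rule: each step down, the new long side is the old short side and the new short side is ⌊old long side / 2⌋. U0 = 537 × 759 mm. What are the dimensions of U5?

U1: ⌊759/2⌋ × 537 = 379 × 537 mm
U2: ⌊537/2⌋ × 379 = 268 × 379 mm
U3: ⌊379/2⌋ × 268 = 189 × 268 mm
U4: ⌊268/2⌋ × 189 = 134 × 189 mm
U5: ⌊189/2⌋ × 134 = 94 × 134 mm

94 × 134 mm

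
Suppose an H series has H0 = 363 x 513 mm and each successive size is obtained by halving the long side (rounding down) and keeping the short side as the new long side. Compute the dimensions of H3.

128 × 181 mm

H1: ⌊513/2⌋ × 363 = 256 × 363 mm
H2: ⌊363/2⌋ × 256 = 181 × 256 mm
H3: ⌊256/2⌋ × 181 = 128 × 181 mm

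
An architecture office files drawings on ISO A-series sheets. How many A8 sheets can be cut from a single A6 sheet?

Each ISO step halves the sheet: 1 × A6 → 2 × A7 → 4 × A8
From A6 to A8 is 2 halving steps: 2^2 = 4.

4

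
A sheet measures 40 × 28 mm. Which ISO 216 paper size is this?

Aspect ratio 40/28 ≈ 1.429 — close to the ISO √2 ≈ 1.414.
In the C-series (envelope sizes, between A and B): C10 = 28 × 40 mm.

C10 (28 × 40 mm)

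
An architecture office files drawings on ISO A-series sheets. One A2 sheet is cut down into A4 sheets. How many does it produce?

Each ISO step halves the sheet: 1 × A2 → 2 × A3 → 4 × A4
From A2 to A4 is 2 halving steps: 2^2 = 4.

4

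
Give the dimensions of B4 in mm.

250 × 353 mm

B0 = 1000 × 1414 mm (B0 has a 1000 mm short side, aspect 1:√2).
B1: ⌊1414/2⌋ × 1000 = 707 × 1000 mm
B2: ⌊1000/2⌋ × 707 = 500 × 707 mm
B3: ⌊707/2⌋ × 500 = 353 × 500 mm
B4: ⌊500/2⌋ × 353 = 250 × 353 mm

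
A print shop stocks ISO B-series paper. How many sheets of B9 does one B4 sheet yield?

32

Each ISO step halves the sheet: 1 × B4 → 2 × B5 → 4 × B6 → 8 × B7 → …
From B4 to B9 is 5 halving steps: 2^5 = 32.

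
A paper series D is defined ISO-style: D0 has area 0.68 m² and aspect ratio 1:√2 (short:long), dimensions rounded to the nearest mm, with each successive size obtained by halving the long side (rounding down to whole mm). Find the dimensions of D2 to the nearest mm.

346 × 490 mm

Let D0's short side be w mm. w · w√2 = 0.68 m² = 680,000 mm², so w ≈ 693.4 mm and w√2 ≈ 980.6 mm → D0 = 693 × 981 mm.
D1: ⌊981/2⌋ × 693 = 490 × 693 mm
D2: ⌊693/2⌋ × 490 = 346 × 490 mm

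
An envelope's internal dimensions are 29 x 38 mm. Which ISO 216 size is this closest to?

Aspect ratio 38/29 ≈ 1.310 (ISO target is √2 ≈ 1.414).
In the C-series (envelope sizes, between A and B): C10 = 28 × 40 mm.
Off by 3 mm total — nearest standard size.

C10 (28 × 40 mm)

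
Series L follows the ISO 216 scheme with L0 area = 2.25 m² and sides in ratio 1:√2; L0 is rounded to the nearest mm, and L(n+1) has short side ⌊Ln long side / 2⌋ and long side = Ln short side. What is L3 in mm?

Let L0's short side be w mm. w · w√2 = 2.25 m² = 2,250,000 mm², so w ≈ 1261.3 mm and w√2 ≈ 1783.8 mm → L0 = 1261 × 1784 mm.
L1: ⌊1784/2⌋ × 1261 = 892 × 1261 mm
L2: ⌊1261/2⌋ × 892 = 630 × 892 mm
L3: ⌊892/2⌋ × 630 = 446 × 630 mm

446 × 630 mm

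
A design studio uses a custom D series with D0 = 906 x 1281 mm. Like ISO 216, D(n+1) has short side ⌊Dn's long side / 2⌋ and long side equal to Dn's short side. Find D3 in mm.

320 × 453 mm

D1 = 640 × 906 mm (from D0 by 1 halving).
D2: ⌊906/2⌋ × 640 = 453 × 640 mm
D3: ⌊640/2⌋ × 453 = 320 × 453 mm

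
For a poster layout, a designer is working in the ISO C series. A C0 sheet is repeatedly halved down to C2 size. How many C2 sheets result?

4

Each ISO step halves the sheet: 1 × C0 → 2 × C1 → 4 × C2
From C0 to C2 is 2 halving steps: 2^2 = 4.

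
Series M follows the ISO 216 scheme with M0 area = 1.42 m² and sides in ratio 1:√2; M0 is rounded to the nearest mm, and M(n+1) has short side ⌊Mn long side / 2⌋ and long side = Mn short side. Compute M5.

Let M0's short side be w mm. w · w√2 = 1.42 m² = 1,420,000 mm², so w ≈ 1002.0 mm and w√2 ≈ 1417.1 mm → M0 = 1002 × 1417 mm.
M1: ⌊1417/2⌋ × 1002 = 708 × 1002 mm
M2: ⌊1002/2⌋ × 708 = 501 × 708 mm
M3: ⌊708/2⌋ × 501 = 354 × 501 mm
M4: ⌊501/2⌋ × 354 = 250 × 354 mm
M5: ⌊354/2⌋ × 250 = 177 × 250 mm

177 × 250 mm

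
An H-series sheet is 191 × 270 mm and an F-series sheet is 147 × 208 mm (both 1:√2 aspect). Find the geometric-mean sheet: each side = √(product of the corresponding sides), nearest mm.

168 × 237 mm

Short side: √(191 · 147) = √28077 ≈ 167.6 → 168 mm
Long side: √(270 · 208) = √56160 ≈ 237.0 → 237 mm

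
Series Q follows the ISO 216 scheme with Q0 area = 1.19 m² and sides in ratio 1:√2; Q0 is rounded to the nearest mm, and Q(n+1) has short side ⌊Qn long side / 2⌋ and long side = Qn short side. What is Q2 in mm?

458 × 648 mm

Let Q0's short side be w mm. w · w√2 = 1.19 m² = 1,190,000 mm², so w ≈ 917.3 mm and w√2 ≈ 1297.3 mm → Q0 = 917 × 1297 mm.
Q1: ⌊1297/2⌋ × 917 = 648 × 917 mm
Q2: ⌊917/2⌋ × 648 = 458 × 648 mm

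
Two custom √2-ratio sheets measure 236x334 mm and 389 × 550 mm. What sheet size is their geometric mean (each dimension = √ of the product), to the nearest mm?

Short side: √(236 · 389) = √91804 ≈ 303.0 → 303 mm
Long side: √(334 · 550) = √183700 ≈ 428.6 → 429 mm

303 × 429 mm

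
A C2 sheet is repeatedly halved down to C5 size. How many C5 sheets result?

Each ISO step halves the sheet: 1 × C2 → 2 × C3 → 4 × C4 → 8 × C5
From C2 to C5 is 3 halving steps: 2^3 = 8.

8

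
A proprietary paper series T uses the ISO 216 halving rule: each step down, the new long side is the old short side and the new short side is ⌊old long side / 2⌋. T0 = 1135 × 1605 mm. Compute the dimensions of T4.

283 × 401 mm

T1: ⌊1605/2⌋ × 1135 = 802 × 1135 mm
T2: ⌊1135/2⌋ × 802 = 567 × 802 mm
T3: ⌊802/2⌋ × 567 = 401 × 567 mm
T4: ⌊567/2⌋ × 401 = 283 × 401 mm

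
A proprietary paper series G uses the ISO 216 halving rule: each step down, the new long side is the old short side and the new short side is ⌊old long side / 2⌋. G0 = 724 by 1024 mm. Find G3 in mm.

G1: ⌊1024/2⌋ × 724 = 512 × 724 mm
G2: ⌊724/2⌋ × 512 = 362 × 512 mm
G3: ⌊512/2⌋ × 362 = 256 × 362 mm

256 × 362 mm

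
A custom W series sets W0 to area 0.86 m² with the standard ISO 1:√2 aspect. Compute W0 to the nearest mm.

Let the short side be w mm. Then w · w√2 = 0.86 m² = 860,000 mm².
w² = 860,000/√2, so w ≈ 779.8 mm; long side = w√2 ≈ 1102.8 mm.

780 × 1103 mm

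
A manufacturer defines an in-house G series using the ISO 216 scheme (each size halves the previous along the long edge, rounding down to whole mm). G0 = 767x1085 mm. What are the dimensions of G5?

G1: ⌊1085/2⌋ × 767 = 542 × 767 mm
G2: ⌊767/2⌋ × 542 = 383 × 542 mm
G3: ⌊542/2⌋ × 383 = 271 × 383 mm
G4: ⌊383/2⌋ × 271 = 191 × 271 mm
G5: ⌊271/2⌋ × 191 = 135 × 191 mm

135 × 191 mm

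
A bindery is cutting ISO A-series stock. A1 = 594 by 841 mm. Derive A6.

105 × 148 mm

A2: ⌊841/2⌋ × 594 = 420 × 594 mm
A3: ⌊594/2⌋ × 420 = 297 × 420 mm
A4: ⌊420/2⌋ × 297 = 210 × 297 mm
A5: ⌊297/2⌋ × 210 = 148 × 210 mm
A6: ⌊210/2⌋ × 148 = 105 × 148 mm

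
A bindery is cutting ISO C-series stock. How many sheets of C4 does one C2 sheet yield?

4

Each ISO step halves the sheet: 1 × C2 → 2 × C3 → 4 × C4
From C2 to C4 is 2 halving steps: 2^2 = 4.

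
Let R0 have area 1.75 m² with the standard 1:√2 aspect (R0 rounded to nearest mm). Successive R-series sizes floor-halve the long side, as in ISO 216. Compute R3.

393 × 556 mm

Let R0's short side be w mm. w · w√2 = 1.75 m² = 1,750,000 mm², so w ≈ 1112.4 mm and w√2 ≈ 1573.2 mm → R0 = 1112 × 1573 mm.
R1: ⌊1573/2⌋ × 1112 = 786 × 1112 mm
R2: ⌊1112/2⌋ × 786 = 556 × 786 mm
R3: ⌊786/2⌋ × 556 = 393 × 556 mm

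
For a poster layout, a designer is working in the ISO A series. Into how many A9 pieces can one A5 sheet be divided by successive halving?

16

Each ISO step halves the sheet: 1 × A5 → 2 × A6 → 4 × A7 → 8 × A8 → …
From A5 to A9 is 4 halving steps: 2^4 = 16.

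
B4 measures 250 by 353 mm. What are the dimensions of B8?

B5: ⌊353/2⌋ × 250 = 176 × 250 mm
B6: ⌊250/2⌋ × 176 = 125 × 176 mm
B7: ⌊176/2⌋ × 125 = 88 × 125 mm
B8: ⌊125/2⌋ × 88 = 62 × 88 mm

62 × 88 mm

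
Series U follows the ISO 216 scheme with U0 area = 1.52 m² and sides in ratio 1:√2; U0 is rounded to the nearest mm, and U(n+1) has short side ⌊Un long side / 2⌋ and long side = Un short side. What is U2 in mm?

518 × 733 mm

Let U0's short side be w mm. w · w√2 = 1.52 m² = 1,520,000 mm², so w ≈ 1036.7 mm and w√2 ≈ 1466.2 mm → U0 = 1037 × 1466 mm.
U1: ⌊1466/2⌋ × 1037 = 733 × 1037 mm
U2: ⌊1037/2⌋ × 733 = 518 × 733 mm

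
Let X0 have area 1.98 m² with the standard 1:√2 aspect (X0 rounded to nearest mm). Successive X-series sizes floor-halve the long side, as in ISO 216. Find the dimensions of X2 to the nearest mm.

591 × 836 mm

Let X0's short side be w mm. w · w√2 = 1.98 m² = 1,980,000 mm², so w ≈ 1183.2 mm and w√2 ≈ 1673.4 mm → X0 = 1183 × 1673 mm.
X1: ⌊1673/2⌋ × 1183 = 836 × 1183 mm
X2: ⌊1183/2⌋ × 836 = 591 × 836 mm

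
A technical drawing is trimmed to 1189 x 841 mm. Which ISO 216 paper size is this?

Aspect ratio 1189/841 ≈ 1.414 — close to the ISO √2 ≈ 1.414.
In the A-series (A0 area = 1 m²): A0 = 841 × 1189 mm.

A0 (841 × 1189 mm)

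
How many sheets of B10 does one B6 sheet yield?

16

Each ISO step halves the sheet: 1 × B6 → 2 × B7 → 4 × B8 → 8 × B9 → …
From B6 to B10 is 4 halving steps: 2^4 = 16.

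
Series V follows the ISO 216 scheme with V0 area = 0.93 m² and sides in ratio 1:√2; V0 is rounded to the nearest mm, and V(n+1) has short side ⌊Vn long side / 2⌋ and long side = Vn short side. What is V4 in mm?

Let V0's short side be w mm. w · w√2 = 0.93 m² = 930,000 mm², so w ≈ 810.9 mm and w√2 ≈ 1146.8 mm → V0 = 811 × 1147 mm.
V1: ⌊1147/2⌋ × 811 = 573 × 811 mm
V2: ⌊811/2⌋ × 573 = 405 × 573 mm
V3: ⌊573/2⌋ × 405 = 286 × 405 mm
V4: ⌊405/2⌋ × 286 = 202 × 286 mm

202 × 286 mm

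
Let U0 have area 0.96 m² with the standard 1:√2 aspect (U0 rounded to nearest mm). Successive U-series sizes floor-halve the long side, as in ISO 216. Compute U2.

412 × 582 mm

Let U0's short side be w mm. w · w√2 = 0.96 m² = 960,000 mm², so w ≈ 823.9 mm and w√2 ≈ 1165.2 mm → U0 = 824 × 1165 mm.
U1: ⌊1165/2⌋ × 824 = 582 × 824 mm
U2: ⌊824/2⌋ × 582 = 412 × 582 mm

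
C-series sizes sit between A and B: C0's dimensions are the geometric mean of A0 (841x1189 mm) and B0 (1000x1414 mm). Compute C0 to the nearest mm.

917 × 1297 mm

Short: √(841 · 1000) = √841000 ≈ 917.1 mm.
Long: √(1189 · 1414) = √1681246 ≈ 1296.6 mm.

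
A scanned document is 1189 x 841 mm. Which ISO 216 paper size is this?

A0 (841 × 1189 mm)

Aspect ratio 1189/841 ≈ 1.414 — close to the ISO √2 ≈ 1.414.
In the A-series (A0 area = 1 m²): A0 = 841 × 1189 mm.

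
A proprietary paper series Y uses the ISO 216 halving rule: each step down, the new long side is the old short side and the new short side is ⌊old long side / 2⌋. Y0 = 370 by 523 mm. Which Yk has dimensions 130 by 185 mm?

Y3

Y0: 370 × 523 mm
Y1: 261 × 370 mm
Y2: 185 × 261 mm
Y3: 130 × 185 mm
Y4: 92 × 130 mm
→ matches Y3.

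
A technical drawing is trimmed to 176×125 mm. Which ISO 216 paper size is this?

Aspect ratio 176/125 ≈ 1.408 — close to the ISO √2 ≈ 1.414.
In the B-series (B0 = 1000 × 1414 mm): B6 = 125 × 176 mm.

B6 (125 × 176 mm)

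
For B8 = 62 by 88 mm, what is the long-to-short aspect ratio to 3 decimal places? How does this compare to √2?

88 / 62 = 1.419
ISO 216 targets √2 ≈ 1.414; the +0.005 deviation is from mm rounding.

1.419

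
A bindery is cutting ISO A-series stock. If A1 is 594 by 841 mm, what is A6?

105 × 148 mm

A2: ⌊841/2⌋ × 594 = 420 × 594 mm
A3: ⌊594/2⌋ × 420 = 297 × 420 mm
A4: ⌊420/2⌋ × 297 = 210 × 297 mm
A5: ⌊297/2⌋ × 210 = 148 × 210 mm
A6: ⌊210/2⌋ × 148 = 105 × 148 mm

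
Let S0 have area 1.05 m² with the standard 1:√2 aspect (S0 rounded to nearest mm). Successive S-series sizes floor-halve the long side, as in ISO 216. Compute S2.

431 × 609 mm

Let S0's short side be w mm. w · w√2 = 1.05 m² = 1,050,000 mm², so w ≈ 861.7 mm and w√2 ≈ 1218.6 mm → S0 = 862 × 1219 mm.
S1: ⌊1219/2⌋ × 862 = 609 × 862 mm
S2: ⌊862/2⌋ × 609 = 431 × 609 mm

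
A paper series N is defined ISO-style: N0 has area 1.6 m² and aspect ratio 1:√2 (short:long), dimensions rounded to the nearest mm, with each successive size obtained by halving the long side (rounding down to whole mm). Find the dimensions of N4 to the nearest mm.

Let N0's short side be w mm. w · w√2 = 1.6 m² = 1,600,000 mm², so w ≈ 1063.7 mm and w√2 ≈ 1504.2 mm → N0 = 1064 × 1504 mm.
N1: ⌊1504/2⌋ × 1064 = 752 × 1064 mm
N2: ⌊1064/2⌋ × 752 = 532 × 752 mm
N3: ⌊752/2⌋ × 532 = 376 × 532 mm
N4: ⌊532/2⌋ × 376 = 266 × 376 mm

266 × 376 mm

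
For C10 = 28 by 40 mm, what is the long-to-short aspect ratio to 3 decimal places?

40 / 28 = 1.429
ISO 216 targets √2 ≈ 1.414; the +0.014 deviation is from mm rounding.

1.429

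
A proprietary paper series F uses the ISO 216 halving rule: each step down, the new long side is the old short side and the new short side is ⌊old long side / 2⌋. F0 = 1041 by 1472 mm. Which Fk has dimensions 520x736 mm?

F2

F0: 1041 × 1472 mm
F1: 736 × 1041 mm
F2: 520 × 736 mm
F3: 368 × 520 mm
→ matches F2.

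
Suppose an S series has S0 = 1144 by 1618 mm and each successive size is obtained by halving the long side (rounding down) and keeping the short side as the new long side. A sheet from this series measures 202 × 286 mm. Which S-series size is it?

S5

S0: 1144 × 1618 mm
S1: 809 × 1144 mm
S2: 572 × 809 mm
S3: 404 × 572 mm
S4: 286 × 404 mm
S5: 202 × 286 mm
S6: 143 × 202 mm
→ matches S5.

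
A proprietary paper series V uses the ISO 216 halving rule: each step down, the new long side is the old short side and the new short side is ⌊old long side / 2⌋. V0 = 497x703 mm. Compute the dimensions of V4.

V1: ⌊703/2⌋ × 497 = 351 × 497 mm
V2: ⌊497/2⌋ × 351 = 248 × 351 mm
V3: ⌊351/2⌋ × 248 = 175 × 248 mm
V4: ⌊248/2⌋ × 175 = 124 × 175 mm

124 × 175 mm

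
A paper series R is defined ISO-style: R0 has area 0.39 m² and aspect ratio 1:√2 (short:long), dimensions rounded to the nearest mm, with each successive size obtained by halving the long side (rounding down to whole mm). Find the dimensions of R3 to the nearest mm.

Let R0's short side be w mm. w · w√2 = 0.39 m² = 390,000 mm², so w ≈ 525.1 mm and w√2 ≈ 742.7 mm → R0 = 525 × 743 mm.
R1: ⌊743/2⌋ × 525 = 371 × 525 mm
R2: ⌊525/2⌋ × 371 = 262 × 371 mm
R3: ⌊371/2⌋ × 262 = 185 × 262 mm

185 × 262 mm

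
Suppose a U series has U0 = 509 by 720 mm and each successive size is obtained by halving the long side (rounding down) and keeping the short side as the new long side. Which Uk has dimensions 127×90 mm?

U5

U0: 509 × 720 mm
U1: 360 × 509 mm
U2: 254 × 360 mm
U3: 180 × 254 mm
U4: 127 × 180 mm
U5: 90 × 127 mm
U6: 63 × 90 mm
→ matches U5.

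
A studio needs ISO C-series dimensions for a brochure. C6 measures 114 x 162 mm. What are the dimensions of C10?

28 × 40 mm

C7: ⌊162/2⌋ × 114 = 81 × 114 mm
C8: ⌊114/2⌋ × 81 = 57 × 81 mm
C9: ⌊81/2⌋ × 57 = 40 × 57 mm
C10: ⌊57/2⌋ × 40 = 28 × 40 mm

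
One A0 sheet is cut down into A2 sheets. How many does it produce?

4

Each ISO step halves the sheet: 1 × A0 → 2 × A1 → 4 × A2
From A0 to A2 is 2 halving steps: 2^2 = 4.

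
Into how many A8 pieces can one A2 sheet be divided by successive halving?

Each ISO step halves the sheet: 1 × A2 → 2 × A3 → 4 × A4 → 8 × A5 → …
From A2 to A8 is 6 halving steps: 2^6 = 64.

64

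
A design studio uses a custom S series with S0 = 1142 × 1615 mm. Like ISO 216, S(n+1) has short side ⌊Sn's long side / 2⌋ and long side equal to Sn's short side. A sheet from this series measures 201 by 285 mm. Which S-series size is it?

S5

S0: 1142 × 1615 mm
S1: 807 × 1142 mm
S2: 571 × 807 mm
S3: 403 × 571 mm
S4: 285 × 403 mm
S5: 201 × 285 mm
S6: 142 × 201 mm
→ matches S5.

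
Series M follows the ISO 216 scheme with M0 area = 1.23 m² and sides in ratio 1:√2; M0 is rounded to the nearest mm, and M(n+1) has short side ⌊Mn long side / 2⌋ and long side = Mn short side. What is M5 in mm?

164 × 233 mm

Let M0's short side be w mm. w · w√2 = 1.23 m² = 1,230,000 mm², so w ≈ 932.6 mm and w√2 ≈ 1318.9 mm → M0 = 933 × 1319 mm.
M1: ⌊1319/2⌋ × 933 = 659 × 933 mm
M2: ⌊933/2⌋ × 659 = 466 × 659 mm
M3: ⌊659/2⌋ × 466 = 329 × 466 mm
M4: ⌊466/2⌋ × 329 = 233 × 329 mm
M5: ⌊329/2⌋ × 233 = 164 × 233 mm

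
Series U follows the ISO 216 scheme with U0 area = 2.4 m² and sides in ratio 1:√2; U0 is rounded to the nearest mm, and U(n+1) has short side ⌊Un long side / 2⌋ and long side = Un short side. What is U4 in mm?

Let U0's short side be w mm. w · w√2 = 2.4 m² = 2,400,000 mm², so w ≈ 1302.7 mm and w√2 ≈ 1842.3 mm → U0 = 1303 × 1842 mm.
U1: ⌊1842/2⌋ × 1303 = 921 × 1303 mm
U2: ⌊1303/2⌋ × 921 = 651 × 921 mm
U3: ⌊921/2⌋ × 651 = 460 × 651 mm
U4: ⌊651/2⌋ × 460 = 325 × 460 mm

325 × 460 mm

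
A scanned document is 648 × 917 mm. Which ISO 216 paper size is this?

C1 (648 × 917 mm)

Aspect ratio 917/648 ≈ 1.415 — close to the ISO √2 ≈ 1.414.
In the C-series (envelope sizes, between A and B): C1 = 648 × 917 mm.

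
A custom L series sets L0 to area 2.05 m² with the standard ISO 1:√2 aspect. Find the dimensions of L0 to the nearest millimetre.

Let the short side be w mm. Then w · w√2 = 2.05 m² = 2,050,000 mm².
w² = 2,050,000/√2, so w ≈ 1204.0 mm; long side = w√2 ≈ 1702.7 mm.

1204 × 1703 mm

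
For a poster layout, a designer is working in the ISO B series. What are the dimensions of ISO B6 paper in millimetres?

125 × 176 mm

B0 = 1000 × 1414 mm (B0 has a 1000 mm short side, aspect 1:√2).
B1: ⌊1414/2⌋ × 1000 = 707 × 1000 mm
B2: ⌊1000/2⌋ × 707 = 500 × 707 mm
B3: ⌊707/2⌋ × 500 = 353 × 500 mm
B4: ⌊500/2⌋ × 353 = 250 × 353 mm
B5: ⌊353/2⌋ × 250 = 176 × 250 mm
B6: ⌊250/2⌋ × 176 = 125 × 176 mm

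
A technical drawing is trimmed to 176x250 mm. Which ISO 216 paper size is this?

Aspect ratio 250/176 ≈ 1.420 — close to the ISO √2 ≈ 1.414.
In the B-series (B0 = 1000 × 1414 mm): B5 = 176 × 250 mm.

B5 (176 × 250 mm)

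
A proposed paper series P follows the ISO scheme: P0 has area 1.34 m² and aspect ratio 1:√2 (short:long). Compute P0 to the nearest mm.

Let the short side be w mm. Then w · w√2 = 1.34 m² = 1,340,000 mm².
w² = 1,340,000/√2, so w ≈ 973.4 mm; long side = w√2 ≈ 1376.6 mm.

973 × 1377 mm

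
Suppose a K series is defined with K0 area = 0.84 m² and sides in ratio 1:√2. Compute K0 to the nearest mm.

Let the short side be w mm. Then w · w√2 = 0.84 m² = 840,000 mm².
w² = 840,000/√2, so w ≈ 770.7 mm; long side = w√2 ≈ 1089.9 mm.

771 × 1090 mm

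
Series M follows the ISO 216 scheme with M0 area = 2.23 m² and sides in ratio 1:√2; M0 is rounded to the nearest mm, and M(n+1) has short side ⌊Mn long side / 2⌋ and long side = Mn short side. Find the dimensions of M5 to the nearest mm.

Let M0's short side be w mm. w · w√2 = 2.23 m² = 2,230,000 mm², so w ≈ 1255.7 mm and w√2 ≈ 1775.9 mm → M0 = 1256 × 1776 mm.
M1: ⌊1776/2⌋ × 1256 = 888 × 1256 mm
M2: ⌊1256/2⌋ × 888 = 628 × 888 mm
M3: ⌊888/2⌋ × 628 = 444 × 628 mm
M4: ⌊628/2⌋ × 444 = 314 × 444 mm
M5: ⌊444/2⌋ × 314 = 222 × 314 mm

222 × 314 mm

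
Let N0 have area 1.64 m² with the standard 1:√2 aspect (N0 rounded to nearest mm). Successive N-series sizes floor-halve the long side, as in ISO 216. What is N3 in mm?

Let N0's short side be w mm. w · w√2 = 1.64 m² = 1,640,000 mm², so w ≈ 1076.9 mm and w√2 ≈ 1522.9 mm → N0 = 1077 × 1523 mm.
N1: ⌊1523/2⌋ × 1077 = 761 × 1077 mm
N2: ⌊1077/2⌋ × 761 = 538 × 761 mm
N3: ⌊761/2⌋ × 538 = 380 × 538 mm

380 × 538 mm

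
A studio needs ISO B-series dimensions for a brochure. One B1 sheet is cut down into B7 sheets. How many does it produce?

64

Each ISO step halves the sheet: 1 × B1 → 2 × B2 → 4 × B3 → 8 × B4 → …
From B1 to B7 is 6 halving steps: 2^6 = 64.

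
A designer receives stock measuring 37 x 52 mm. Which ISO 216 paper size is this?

Aspect ratio 52/37 ≈ 1.405 — close to the ISO √2 ≈ 1.414.
In the A-series (A0 area = 1 m²): A9 = 37 × 52 mm.

A9 (37 × 52 mm)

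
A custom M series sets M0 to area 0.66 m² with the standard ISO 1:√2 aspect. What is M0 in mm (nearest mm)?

683 × 966 mm

Let the short side be w mm. Then w · w√2 = 0.66 m² = 660,000 mm².
w² = 660,000/√2, so w ≈ 683.1 mm; long side = w√2 ≈ 966.1 mm.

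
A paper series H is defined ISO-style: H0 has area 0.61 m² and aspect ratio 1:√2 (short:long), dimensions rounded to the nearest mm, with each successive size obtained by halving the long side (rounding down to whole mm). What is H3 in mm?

Let H0's short side be w mm. w · w√2 = 0.61 m² = 610,000 mm², so w ≈ 656.8 mm and w√2 ≈ 928.8 mm → H0 = 657 × 929 mm.
H1: ⌊929/2⌋ × 657 = 464 × 657 mm
H2: ⌊657/2⌋ × 464 = 328 × 464 mm
H3: ⌊464/2⌋ × 328 = 232 × 328 mm

232 × 328 mm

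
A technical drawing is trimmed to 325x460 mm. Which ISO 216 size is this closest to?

Aspect ratio 460/325 ≈ 1.415 — close to the ISO √2 ≈ 1.414.
In the C-series (envelope sizes, between A and B): C3 = 324 × 458 mm.
Off by 3 mm total — nearest standard size.

C3 (324 × 458 mm)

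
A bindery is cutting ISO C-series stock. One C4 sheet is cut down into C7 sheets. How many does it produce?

8

C4 = 229 × 324 mm; C7 = 81 × 114 mm.
Each halving step doubles the count; 3 steps from C4 to C7.
2^3 = 8.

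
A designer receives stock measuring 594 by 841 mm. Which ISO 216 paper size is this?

Aspect ratio 841/594 ≈ 1.416 — close to the ISO √2 ≈ 1.414.
In the A-series (A0 area = 1 m²): A1 = 594 × 841 mm.

A1 (594 × 841 mm)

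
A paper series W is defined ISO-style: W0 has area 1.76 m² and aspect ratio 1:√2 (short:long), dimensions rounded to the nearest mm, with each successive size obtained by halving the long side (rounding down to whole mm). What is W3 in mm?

Let W0's short side be w mm. w · w√2 = 1.76 m² = 1,760,000 mm², so w ≈ 1115.6 mm and w√2 ≈ 1577.7 mm → W0 = 1116 × 1578 mm.
W1: ⌊1578/2⌋ × 1116 = 789 × 1116 mm
W2: ⌊1116/2⌋ × 789 = 558 × 789 mm
W3: ⌊789/2⌋ × 558 = 394 × 558 mm

394 × 558 mm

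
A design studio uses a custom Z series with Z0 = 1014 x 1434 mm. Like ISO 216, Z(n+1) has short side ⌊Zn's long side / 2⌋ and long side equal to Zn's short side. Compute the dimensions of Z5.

179 × 253 mm

Z1: ⌊1434/2⌋ × 1014 = 717 × 1014 mm
Z2: ⌊1014/2⌋ × 717 = 507 × 717 mm
Z3: ⌊717/2⌋ × 507 = 358 × 507 mm
Z4: ⌊507/2⌋ × 358 = 253 × 358 mm
Z5: ⌊358/2⌋ × 253 = 179 × 253 mm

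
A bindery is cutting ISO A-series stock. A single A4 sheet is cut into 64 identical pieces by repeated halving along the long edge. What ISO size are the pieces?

A10

64 = 2^6, so 6 halving steps.
A4 → A5 → … → A10 after 6 steps.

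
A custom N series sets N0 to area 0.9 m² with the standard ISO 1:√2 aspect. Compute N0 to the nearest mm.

Let the short side be w mm. Then w · w√2 = 0.9 m² = 900,000 mm².
w² = 900,000/√2, so w ≈ 797.7 mm; long side = w√2 ≈ 1128.2 mm.

798 × 1128 mm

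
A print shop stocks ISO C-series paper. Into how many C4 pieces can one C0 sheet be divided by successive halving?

16

Each ISO step halves the sheet: 1 × C0 → 2 × C1 → 4 × C2 → 8 × C3 → …
From C0 to C4 is 4 halving steps: 2^4 = 16.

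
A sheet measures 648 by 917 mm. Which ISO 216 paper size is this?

C1 (648 × 917 mm)

Aspect ratio 917/648 ≈ 1.415 — close to the ISO √2 ≈ 1.414.
In the C-series (envelope sizes, between A and B): C1 = 648 × 917 mm.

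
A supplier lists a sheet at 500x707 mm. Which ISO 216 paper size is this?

Aspect ratio 707/500 ≈ 1.414 — close to the ISO √2 ≈ 1.414.
In the B-series (B0 = 1000 × 1414 mm): B2 = 500 × 707 mm.

B2 (500 × 707 mm)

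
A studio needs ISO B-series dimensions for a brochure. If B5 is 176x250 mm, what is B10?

31 × 44 mm

B6: ⌊250/2⌋ × 176 = 125 × 176 mm
B7: ⌊176/2⌋ × 125 = 88 × 125 mm
B8: ⌊125/2⌋ × 88 = 62 × 88 mm
B9: ⌊88/2⌋ × 62 = 44 × 62 mm
B10: ⌊62/2⌋ × 44 = 31 × 44 mm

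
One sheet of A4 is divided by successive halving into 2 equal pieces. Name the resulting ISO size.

A5

2 = 2^1, so 1 halving step.
A4 → A5 → … → A5 after 1 step.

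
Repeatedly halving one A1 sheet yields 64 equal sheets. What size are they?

64 = 2^6, so 6 halving steps.
A1 → A2 → … → A7 after 6 steps.

A7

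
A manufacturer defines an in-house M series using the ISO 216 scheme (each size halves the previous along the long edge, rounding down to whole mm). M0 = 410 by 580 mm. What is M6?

M1 = 290 × 410 mm (from M0 by 1 halving).
M2: ⌊410/2⌋ × 290 = 205 × 290 mm
M3: ⌊290/2⌋ × 205 = 145 × 205 mm
M4: ⌊205/2⌋ × 145 = 102 × 145 mm
M5: ⌊145/2⌋ × 102 = 72 × 102 mm
M6: ⌊102/2⌋ × 72 = 51 × 72 mm

51 × 72 mm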